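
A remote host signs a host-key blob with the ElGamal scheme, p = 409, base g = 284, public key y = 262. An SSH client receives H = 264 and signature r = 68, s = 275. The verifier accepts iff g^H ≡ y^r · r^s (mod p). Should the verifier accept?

Left side g^H mod p:
Squares mod 409: 284^1≡284, 284^2≡83, 284^4≡345, 284^8≡6, 284^16≡36, 284^32≡69, 284^64≡262, 284^128≡341, 284^256≡125
264 = 256 + 8, so 284^264 ≡ 125·6 ≡ 341 (mod 409)
Right side y^r · r^s mod p:
Squares mod 409: 262^1≡262, 262^2≡341, 262^4≡125, 262^8≡83, 262^16≡345, 262^32≡6, 262^64≡36
68 = 64 + 4, so 262^68 ≡ 36·125 ≡ 1 (mod 409)
Squares mod 409: 68^1≡68, 68^2≡125, 68^4≡83, 68^8≡345, 68^16≡6, 68^32≡36, 68^64≡69, 68^128≡262, 68^256≡341
275 = 256 + 16 + 2 + 1, so 68^275 ≡ 341·6·125·68 ≡ 320 (mod 409)
1·320 = 320 ≡ 320 (mod 409)
341 ≠ 320, so verification fails.

reject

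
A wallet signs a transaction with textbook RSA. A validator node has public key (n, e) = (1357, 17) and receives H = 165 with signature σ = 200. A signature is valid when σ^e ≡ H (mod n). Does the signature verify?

verifies

σ^2 ≡ 200^2 = 40000 ≡ 647
σ^4 ≡ 647^2 = 418609 ≡ 653
σ^8 ≡ 653^2 = 426409 ≡ 311
σ^16 ≡ 311^2 = 96721 ≡ 374
17 = 16 + 1, so σ^17 ≡ 374·200 ≡ 165 (mod 1357)
165 = H, so the signature checks out.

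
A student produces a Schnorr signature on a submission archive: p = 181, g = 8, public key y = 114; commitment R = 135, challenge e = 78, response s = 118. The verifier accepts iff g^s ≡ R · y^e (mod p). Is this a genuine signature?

g^s mod p:
8^118 mod 181 = 99
R · y^e mod p:
114^78 mod 181 = 59
135·59 = 7965 ≡ 1 (mod 181)
99 ≠ 1; the check fails.

forged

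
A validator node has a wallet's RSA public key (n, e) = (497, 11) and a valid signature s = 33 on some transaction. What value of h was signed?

136

s^2 ≡ 33^2 = 1089 ≡ 95
s^4 ≡ 95^2 = 9025 ≡ 79
s^8 ≡ 79^2 = 6241 ≡ 277
11 = 8 + 2 + 1, so s^11 ≡ 277·95·33 ≡ 136 (mod 497)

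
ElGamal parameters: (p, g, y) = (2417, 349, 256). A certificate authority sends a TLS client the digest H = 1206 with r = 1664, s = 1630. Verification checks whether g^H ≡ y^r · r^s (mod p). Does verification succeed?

Left side g^H mod p:
349^1206 mod 2417 = 826
Right side y^r · r^s mod p:
256^1664 mod 2417 = 819
1664^1630 mod 2417 = 736
819·736 = 602784 ≡ 951 (mod 2417)
826 ≠ 951, so verification fails.

fails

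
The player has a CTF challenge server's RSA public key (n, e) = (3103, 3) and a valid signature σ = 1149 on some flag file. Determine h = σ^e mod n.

Squares mod 3103: σ^1≡1149, σ^2≡1426
3 = 2 + 1, so σ^3 ≡ 1426·1149 ≡ 90 (mod 3103)

90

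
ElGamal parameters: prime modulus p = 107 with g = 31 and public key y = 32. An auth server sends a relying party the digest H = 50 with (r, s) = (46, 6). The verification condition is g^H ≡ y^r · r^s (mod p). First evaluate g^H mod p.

19

31^2 = 961 ≡ 105
31^4 ≡ 105^2 = 11025 ≡ 4
31^8 ≡ 4^2 = 16
31^16 ≡ 16^2 = 256 ≡ 42
31^32 ≡ 42^2 = 1764 ≡ 52
50 = 32 + 16 + 2, so 31^50 ≡ 52·42·105 ≡ 19 (mod 107)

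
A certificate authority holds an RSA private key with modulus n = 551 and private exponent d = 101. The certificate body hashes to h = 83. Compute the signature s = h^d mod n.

429

h^2 ≡ 83^2 = 6889 ≡ 277
h^4 ≡ 277^2 = 76729 ≡ 140
h^8 ≡ 140^2 = 19600 ≡ 315
h^16 ≡ 315^2 = 99225 ≡ 45
h^32 ≡ 45^2 = 2025 ≡ 372
h^64 ≡ 372^2 = 138384 ≡ 83
101 = 64 + 32 + 4 + 1, so h^101 ≡ 83·372·140·83 ≡ 429 (mod 551)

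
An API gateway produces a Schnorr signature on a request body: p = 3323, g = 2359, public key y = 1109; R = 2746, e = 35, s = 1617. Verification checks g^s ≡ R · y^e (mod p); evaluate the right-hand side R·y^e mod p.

1369

Squares mod 3323: 1109^1≡1109, 1109^2≡371, 1109^4≡1398, 1109^8≡480, 1109^16≡1113, 1109^32≡2613
35 = 32 + 2 + 1, so 1109^35 ≡ 2613·371·1109 ≡ 3240 (mod 3323)
R · y^e ≡ 2746·3240 = 8897040 ≡ 1369 (mod 3323)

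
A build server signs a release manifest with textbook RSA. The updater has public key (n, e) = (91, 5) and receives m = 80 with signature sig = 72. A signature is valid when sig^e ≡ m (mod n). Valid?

Squares mod 91: sig^1≡72, sig^2≡88, sig^4≡9
5 = 4 + 1, so sig^5 ≡ 9·72 ≡ 11 (mod 91)
The recovered value 11 does not match the digest 80.

no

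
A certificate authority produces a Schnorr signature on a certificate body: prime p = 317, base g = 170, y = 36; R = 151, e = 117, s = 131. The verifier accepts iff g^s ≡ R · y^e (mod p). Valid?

g^s mod p:
170^2 = 28900 ≡ 53
170^4 ≡ 53^2 = 2809 ≡ 273
170^8 ≡ 273^2 = 74529 ≡ 34
170^16 ≡ 34^2 = 1156 ≡ 205
170^32 ≡ 205^2 = 42025 ≡ 181
170^64 ≡ 181^2 = 32761 ≡ 110
170^128 ≡ 110^2 = 12100 ≡ 54
131 = 128 + 2 + 1, so 170^131 ≡ 54·53·170 ≡ 262 (mod 317)
R · y^e mod p:
36^2 = 1296 ≡ 28
36^4 ≡ 28^2 = 784 ≡ 150
36^8 ≡ 150^2 = 22500 ≡ 310
36^16 ≡ 310^2 = 96100 ≡ 49
36^32 ≡ 49^2 = 2401 ≡ 182
36^64 ≡ 182^2 = 33124 ≡ 156
117 = 64 + 32 + 16 + 4 + 1, so 36^117 ≡ 156·182·49·150·36 ≡ 113 (mod 317)
151·113 = 17063 ≡ 262 (mod 317)
262 ≡ 262 (mod 317); signature holds.

yes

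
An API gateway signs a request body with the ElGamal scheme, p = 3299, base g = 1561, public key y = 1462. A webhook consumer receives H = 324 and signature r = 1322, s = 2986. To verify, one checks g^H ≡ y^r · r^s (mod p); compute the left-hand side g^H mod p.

2565

1561^2 = 2436721 ≡ 2059
1561^4 ≡ 2059^2 = 4239481 ≡ 266
1561^8 ≡ 266^2 = 70756 ≡ 1477
1561^16 ≡ 1477^2 = 2181529 ≡ 890
1561^32 ≡ 890^2 = 792100 ≡ 340
1561^64 ≡ 340^2 = 115600 ≡ 135
1561^128 ≡ 135^2 = 18225 ≡ 1730
1561^256 ≡ 1730^2 = 2992900 ≡ 707
324 = 256 + 64 + 4, so 1561^324 ≡ 707·135·266 ≡ 2565 (mod 3299)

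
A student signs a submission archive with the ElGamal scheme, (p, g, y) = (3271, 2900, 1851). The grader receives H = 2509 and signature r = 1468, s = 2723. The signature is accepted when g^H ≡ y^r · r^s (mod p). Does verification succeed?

Left side g^H mod p:
Squares mod 3271: 2900^1≡2900, 2900^2≡259, 2900^4≡1661, 2900^8≡1468, 2900^16≡2706, 2900^32≡1938, 2900^64≡736, 2900^128≡1981, 2900^256≡2432, 2900^512≡656, 2900^1024≡1835, 2900^2048≡1366
2509 = 2048 + 256 + 128 + 64 + 8 + 4 + 1, so 2900^2509 ≡ 1366·2432·1981·736·1468·1661·2900 ≡ 820 (mod 3271)
Right side y^r · r^s mod p:
Squares mod 3271: 1851^1≡1851, 1851^2≡1464, 1851^4≡791, 1851^8≡920, 1851^16≡2482, 1851^32≡1031, 1851^64≡3157, 1851^128≡3183, 1851^256≡1202, 1851^512≡2293, 1851^1024≡1352
1468 = 1024 + 256 + 128 + 32 + 16 + 8 + 4, so 1851^1468 ≡ 1352·1202·3183·1031·2482·920·791 ≡ 860 (mod 3271)
Squares mod 3271: 1468^1≡1468, 1468^2≡2706, 1468^4≡1938, 1468^8≡736, 1468^16≡1981, 1468^32≡2432, 1468^64≡656, 1468^128≡1835, 1468^256≡1366, 1468^512≡1486, 1468^1024≡271, 1468^2048≡1479
2723 = 2048 + 512 + 128 + 32 + 2 + 1, so 1468^2723 ≡ 1479·1486·1835·2432·2706·1468 ≡ 1142 (mod 3271)
860·1142 = 982120 ≡ 820 (mod 3271)
820 ≡ 820 (mod 3271), so the signature is genuine.

passes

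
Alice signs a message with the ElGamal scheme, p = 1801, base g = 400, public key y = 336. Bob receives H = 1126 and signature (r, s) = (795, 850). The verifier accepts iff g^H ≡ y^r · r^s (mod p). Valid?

no

Left side g^H mod p:
400^2 = 160000 ≡ 1512
400^4 ≡ 1512^2 = 2286144 ≡ 675
400^8 ≡ 675^2 = 455625 ≡ 1773
400^16 ≡ 1773^2 = 3143529 ≡ 784
400^32 ≡ 784^2 = 614656 ≡ 515
400^64 ≡ 515^2 = 265225 ≡ 478
400^128 ≡ 478^2 = 228484 ≡ 1558
400^256 ≡ 1558^2 = 2427364 ≡ 1417
400^512 ≡ 1417^2 = 2007889 ≡ 1575
400^1024 ≡ 1575^2 = 2480625 ≡ 648
1126 = 1024 + 64 + 32 + 4 + 2, so 400^1126 ≡ 648·478·515·675·1512 ≡ 1401 (mod 1801)
Right side y^r · r^s mod p:
336^2 = 112896 ≡ 1234
336^4 ≡ 1234^2 = 1522756 ≡ 911
336^8 ≡ 911^2 = 829921 ≡ 1461
336^16 ≡ 1461^2 = 2134521 ≡ 336
336^32 ≡ 336^2 = 112896 ≡ 1234
336^64 ≡ 1234^2 = 1522756 ≡ 911
336^128 ≡ 911^2 = 829921 ≡ 1461
336^256 ≡ 1461^2 = 2134521 ≡ 336
336^512 ≡ 336^2 = 112896 ≡ 1234
795 = 512 + 256 + 16 + 8 + 2 + 1, so 336^795 ≡ 1234·336·336·1461·1234·336 ≡ 1 (mod 1801)
795^2 = 632025 ≡ 1675
795^4 ≡ 1675^2 = 2805625 ≡ 1468
795^8 ≡ 1468^2 = 2155024 ≡ 1028
795^16 ≡ 1028^2 = 1056784 ≡ 1398
795^32 ≡ 1398^2 = 1954404 ≡ 319
795^64 ≡ 319^2 = 101761 ≡ 905
795^128 ≡ 905^2 = 819025 ≡ 1371
795^256 ≡ 1371^2 = 1879641 ≡ 1198
795^512 ≡ 1198^2 = 1435204 ≡ 1608
850 = 512 + 256 + 64 + 16 + 2, so 795^850 ≡ 1608·1198·905·1398·1675 ≡ 150 (mod 1801)
1·150 = 150 ≡ 150 (mod 1801)
1401 ≠ 150, so verification fails.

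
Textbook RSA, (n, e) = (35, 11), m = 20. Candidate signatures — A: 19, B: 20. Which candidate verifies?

Candidate A: Squares mod 35: 19^1≡19, 19^2≡11, 19^4≡16, 19^8≡11; 11 = 8 + 2 + 1, so 19^11 ≡ 11·11·19 ≡ 24 (mod 35)
Candidate B: Squares mod 35: 20^1≡20, 20^2≡15, 20^4≡15, 20^8≡15; 11 = 8 + 2 + 1, so 20^11 ≡ 15·15·20 ≡ 20 (mod 35)
  → matches m = 20

B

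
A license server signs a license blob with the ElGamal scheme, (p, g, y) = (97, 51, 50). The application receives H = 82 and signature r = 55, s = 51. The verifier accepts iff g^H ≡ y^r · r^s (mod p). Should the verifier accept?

Left side g^H mod p:
Squares mod 97: 51^1≡51, 51^2≡79, 51^4≡33, 51^8≡22, 51^16≡96, 51^32≡1, 51^64≡1
82 = 64 + 16 + 2, so 51^82 ≡ 1·96·79 ≡ 18 (mod 97)
Right side y^r · r^s mod p:
Squares mod 97: 50^1≡50, 50^2≡75, 50^4≡96, 50^8≡1, 50^16≡1, 50^32≡1
55 = 32 + 16 + 4 + 2 + 1, so 50^55 ≡ 1·1·96·75·50 ≡ 33 (mod 97)
Squares mod 97: 55^1≡55, 55^2≡18, 55^4≡33, 55^8≡22, 55^16≡96, 55^32≡1
51 = 32 + 16 + 2 + 1, so 55^51 ≡ 1·96·18·55 ≡ 77 (mod 97)
33·77 = 2541 ≡ 19 (mod 97)
18 ≠ 19, so verification fails.

reject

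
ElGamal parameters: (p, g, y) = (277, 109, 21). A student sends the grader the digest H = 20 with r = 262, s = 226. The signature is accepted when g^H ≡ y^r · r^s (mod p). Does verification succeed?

fails

Left side g^H mod p:
109^2 = 11881 ≡ 247
109^4 ≡ 247^2 = 61009 ≡ 69
109^8 ≡ 69^2 = 4761 ≡ 52
109^16 ≡ 52^2 = 2704 ≡ 211
20 = 16 + 4, so 109^20 ≡ 211·69 ≡ 155 (mod 277)
Right side y^r · r^s mod p:
21^2 = 441 ≡ 164
21^4 ≡ 164^2 = 26896 ≡ 27
21^8 ≡ 27^2 = 729 ≡ 175
21^16 ≡ 175^2 = 30625 ≡ 155
21^32 ≡ 155^2 = 24025 ≡ 203
21^64 ≡ 203^2 = 41209 ≡ 213
21^128 ≡ 213^2 = 45369 ≡ 218
21^256 ≡ 218^2 = 47524 ≡ 157
262 = 256 + 4 + 2, so 21^262 ≡ 157·27·164 ≡ 203 (mod 277)
262^2 = 68644 ≡ 225
262^4 ≡ 225^2 = 50625 ≡ 211
262^8 ≡ 211^2 = 44521 ≡ 201
262^16 ≡ 201^2 = 40401 ≡ 236
262^32 ≡ 236^2 = 55696 ≡ 19
262^64 ≡ 19^2 = 361 ≡ 84
262^128 ≡ 84^2 = 7056 ≡ 131
226 = 128 + 64 + 32 + 2, so 262^226 ≡ 131·84·19·225 ≡ 21 (mod 277)
203·21 = 4263 ≡ 108 (mod 277)
155 ≠ 108, so verification fails.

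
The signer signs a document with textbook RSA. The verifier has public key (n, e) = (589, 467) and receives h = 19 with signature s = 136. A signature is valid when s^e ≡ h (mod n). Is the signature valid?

invalid

s^2 ≡ 136^2 = 18496 ≡ 237
s^4 ≡ 237^2 = 56169 ≡ 214
s^8 ≡ 214^2 = 45796 ≡ 443
s^16 ≡ 443^2 = 196249 ≡ 112
s^32 ≡ 112^2 = 12544 ≡ 175
s^64 ≡ 175^2 = 30625 ≡ 586
s^128 ≡ 586^2 = 343396 ≡ 9
s^256 ≡ 9^2 = 81
467 = 256 + 128 + 64 + 16 + 2 + 1, so s^467 ≡ 81·9·586·112·237·136 ≡ 507 (mod 589)
The recovered value 507 does not match the digest 19.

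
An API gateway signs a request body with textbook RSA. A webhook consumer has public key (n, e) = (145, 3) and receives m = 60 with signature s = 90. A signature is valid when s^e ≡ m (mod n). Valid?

Squares mod 145: s^1≡90, s^2≡125
3 = 2 + 1, so s^3 ≡ 125·90 ≡ 85 (mod 145)
85 ≠ 60, so verification fails.

no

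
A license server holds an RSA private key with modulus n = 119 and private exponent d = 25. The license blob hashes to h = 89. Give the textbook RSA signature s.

89

h^2 ≡ 89^2 = 7921 ≡ 67
h^4 ≡ 67^2 = 4489 ≡ 86
h^8 ≡ 86^2 = 7396 ≡ 18
h^16 ≡ 18^2 = 324 ≡ 86
25 = 16 + 8 + 1, so h^25 ≡ 86·18·89 ≡ 89 (mod 119)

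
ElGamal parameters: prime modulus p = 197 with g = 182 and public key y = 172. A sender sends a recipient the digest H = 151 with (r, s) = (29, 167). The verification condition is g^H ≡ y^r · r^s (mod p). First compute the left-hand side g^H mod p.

193

182^2 = 33124 ≡ 28
182^4 ≡ 28^2 = 784 ≡ 193
182^8 ≡ 193^2 = 37249 ≡ 16
182^16 ≡ 16^2 = 256 ≡ 59
182^32 ≡ 59^2 = 3481 ≡ 132
182^64 ≡ 132^2 = 17424 ≡ 88
182^128 ≡ 88^2 = 7744 ≡ 61
151 = 128 + 16 + 4 + 2 + 1, so 182^151 ≡ 61·59·193·28·182 ≡ 193 (mod 197)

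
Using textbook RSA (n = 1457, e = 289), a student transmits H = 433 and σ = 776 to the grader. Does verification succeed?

σ^289 mod 1457 = 1024
1024 ≠ 433, so verification fails.

fails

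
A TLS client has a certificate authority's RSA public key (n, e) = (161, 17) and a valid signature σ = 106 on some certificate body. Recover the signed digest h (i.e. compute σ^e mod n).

σ^2 ≡ 106^2 = 11236 ≡ 127
σ^4 ≡ 127^2 = 16129 ≡ 29
σ^8 ≡ 29^2 = 841 ≡ 36
σ^16 ≡ 36^2 = 1296 ≡ 8
17 = 16 + 1, so σ^17 ≡ 8·106 ≡ 43 (mod 161)

43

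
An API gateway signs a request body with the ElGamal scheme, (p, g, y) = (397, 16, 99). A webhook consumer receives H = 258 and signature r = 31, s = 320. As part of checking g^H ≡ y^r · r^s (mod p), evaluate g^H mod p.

Squares mod 397: 16^1≡16, 16^2≡256, 16^4≡31, 16^8≡167, 16^16≡99, 16^32≡273, 16^64≡290, 16^128≡333, 16^256≡126
258 = 256 + 2, so 16^258 ≡ 126·256 ≡ 99 (mod 397)

99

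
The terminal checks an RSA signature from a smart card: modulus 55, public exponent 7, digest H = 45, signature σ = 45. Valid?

yes

Squares mod 55: σ^1≡45, σ^2≡45, σ^4≡45
7 = 4 + 2 + 1, so σ^7 ≡ 45·45·45 ≡ 45 (mod 55)
σ^7 mod 55 = 45 matches H.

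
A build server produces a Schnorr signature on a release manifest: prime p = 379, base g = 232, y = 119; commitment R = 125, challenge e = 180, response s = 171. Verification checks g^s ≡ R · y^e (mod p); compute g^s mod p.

119

232^2 = 53824 ≡ 6
232^4 ≡ 6^2 = 36
232^8 ≡ 36^2 = 1296 ≡ 159
232^16 ≡ 159^2 = 25281 ≡ 267
232^32 ≡ 267^2 = 71289 ≡ 37
232^64 ≡ 37^2 = 1369 ≡ 232
232^128 ≡ 232^2 = 53824 ≡ 6
171 = 128 + 32 + 8 + 2 + 1, so 232^171 ≡ 6·37·159·6·232 ≡ 119 (mod 379)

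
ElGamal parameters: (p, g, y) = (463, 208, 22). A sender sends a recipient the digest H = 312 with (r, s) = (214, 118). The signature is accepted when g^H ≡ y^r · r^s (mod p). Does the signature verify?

Left side g^H mod p:
208^2 = 43264 ≡ 205
208^4 ≡ 205^2 = 42025 ≡ 355
208^8 ≡ 355^2 = 126025 ≡ 89
208^16 ≡ 89^2 = 7921 ≡ 50
208^32 ≡ 50^2 = 2500 ≡ 185
208^64 ≡ 185^2 = 34225 ≡ 426
208^128 ≡ 426^2 = 181476 ≡ 443
208^256 ≡ 443^2 = 196249 ≡ 400
312 = 256 + 32 + 16 + 8, so 208^312 ≡ 400·185·50·89 ≡ 47 (mod 463)
Right side y^r · r^s mod p:
22^2 = 484 ≡ 21
22^4 ≡ 21^2 = 441
22^8 ≡ 441^2 = 194481 ≡ 21
22^16 ≡ 21^2 = 441
22^32 ≡ 441^2 = 194481 ≡ 21
22^64 ≡ 21^2 = 441
22^128 ≡ 441^2 = 194481 ≡ 21
214 = 128 + 64 + 16 + 4 + 2, so 22^214 ≡ 21·441·441·441·21 ≡ 441 (mod 463)
214^2 = 45796 ≡ 422
214^4 ≡ 422^2 = 178084 ≡ 292
214^8 ≡ 292^2 = 85264 ≡ 72
214^16 ≡ 72^2 = 5184 ≡ 91
214^32 ≡ 91^2 = 8281 ≡ 410
214^64 ≡ 410^2 = 168100 ≡ 31
118 = 64 + 32 + 16 + 4 + 2, so 214^118 ≡ 31·410·91·292·422 ≡ 61 (mod 463)
441·61 = 26901 ≡ 47 (mod 463)
47 ≡ 47 (mod 463), so the signature is genuine.

verifies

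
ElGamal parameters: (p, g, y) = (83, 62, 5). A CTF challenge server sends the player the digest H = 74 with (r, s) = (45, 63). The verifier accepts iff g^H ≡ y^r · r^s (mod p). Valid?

yes

Left side g^H mod p:
62^2 = 3844 ≡ 26
62^4 ≡ 26^2 = 676 ≡ 12
62^8 ≡ 12^2 = 144 ≡ 61
62^16 ≡ 61^2 = 3721 ≡ 69
62^32 ≡ 69^2 = 4761 ≡ 30
62^64 ≡ 30^2 = 900 ≡ 70
74 = 64 + 8 + 2, so 62^74 ≡ 70·61·26 ≡ 49 (mod 83)
Right side y^r · r^s mod p:
5^2 = 25
5^4 ≡ 25^2 = 625 ≡ 44
5^8 ≡ 44^2 = 1936 ≡ 27
5^16 ≡ 27^2 = 729 ≡ 65
5^32 ≡ 65^2 = 4225 ≡ 75
45 = 32 + 8 + 4 + 1, so 5^45 ≡ 75·27·44·5 ≡ 39 (mod 83)
45^2 = 2025 ≡ 33
45^4 ≡ 33^2 = 1089 ≡ 10
45^8 ≡ 10^2 = 100 ≡ 17
45^16 ≡ 17^2 = 289 ≡ 40
45^32 ≡ 40^2 = 1600 ≡ 23
63 = 32 + 16 + 8 + 4 + 2 + 1, so 45^63 ≡ 23·40·17·10·33·45 ≡ 80 (mod 83)
39·80 = 3120 ≡ 49 (mod 83)
49 ≡ 49 (mod 83), so the signature is genuine.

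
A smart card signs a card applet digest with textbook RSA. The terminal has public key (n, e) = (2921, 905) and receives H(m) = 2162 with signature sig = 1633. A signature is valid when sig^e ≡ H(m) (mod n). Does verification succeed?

passes

sig^905 mod 2921 = 2162
sig^905 mod 2921 = 2162 matches H(m).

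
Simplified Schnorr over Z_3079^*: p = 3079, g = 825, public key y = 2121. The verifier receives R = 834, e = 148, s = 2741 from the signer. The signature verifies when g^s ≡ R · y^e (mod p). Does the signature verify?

g^s mod p:
825^2 = 680625 ≡ 166
825^4 ≡ 166^2 = 27556 ≡ 2924
825^8 ≡ 2924^2 = 8549776 ≡ 2472
825^16 ≡ 2472^2 = 6110784 ≡ 2048
825^32 ≡ 2048^2 = 4194304 ≡ 706
825^64 ≡ 706^2 = 498436 ≡ 2717
825^128 ≡ 2717^2 = 7382089 ≡ 1726
825^256 ≡ 1726^2 = 2979076 ≡ 1683
825^512 ≡ 1683^2 = 2832489 ≡ 2888
825^1024 ≡ 2888^2 = 8340544 ≡ 2612
825^2048 ≡ 2612^2 = 6822544 ≡ 2559
2741 = 2048 + 512 + 128 + 32 + 16 + 4 + 1, so 825^2741 ≡ 2559·2888·1726·706·2048·2924·825 ≡ 678 (mod 3079)
R · y^e mod p:
2121^2 = 4498641 ≡ 222
2121^4 ≡ 222^2 = 49284 ≡ 20
2121^8 ≡ 20^2 = 400
2121^16 ≡ 400^2 = 160000 ≡ 2971
2121^32 ≡ 2971^2 = 8826841 ≡ 2427
2121^64 ≡ 2427^2 = 5890329 ≡ 202
2121^128 ≡ 202^2 = 40804 ≡ 777
148 = 128 + 16 + 4, so 2121^148 ≡ 777·2971·20 ≡ 2814 (mod 3079)
834·2814 = 2346876 ≡ 678 (mod 3079)
678 ≡ 678 (mod 3079); signature holds.

verifies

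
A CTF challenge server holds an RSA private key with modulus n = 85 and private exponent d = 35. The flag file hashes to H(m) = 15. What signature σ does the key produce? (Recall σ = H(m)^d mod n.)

Squares mod 85: (H(m))^1≡15, (H(m))^2≡55, (H(m))^4≡50, (H(m))^8≡35, (H(m))^16≡35, (H(m))^32≡35
35 = 32 + 2 + 1, so (H(m))^35 ≡ 35·55·15 ≡ 60 (mod 85)

60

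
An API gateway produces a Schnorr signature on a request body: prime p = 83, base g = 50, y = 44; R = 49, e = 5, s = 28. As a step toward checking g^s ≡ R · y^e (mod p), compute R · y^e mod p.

Squares mod 83: 44^1≡44, 44^2≡27, 44^4≡65
5 = 4 + 1, so 44^5 ≡ 65·44 ≡ 38 (mod 83)
R · y^e ≡ 49·38 = 1862 ≡ 36 (mod 83)

36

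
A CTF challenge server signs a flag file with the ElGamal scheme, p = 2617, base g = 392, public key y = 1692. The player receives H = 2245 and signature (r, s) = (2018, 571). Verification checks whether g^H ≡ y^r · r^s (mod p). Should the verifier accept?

reject

Left side g^H mod p:
392^2 = 153664 ≡ 1878
392^4 ≡ 1878^2 = 3526884 ≡ 1785
392^8 ≡ 1785^2 = 3186225 ≡ 1336
392^16 ≡ 1336^2 = 1784896 ≡ 102
392^32 ≡ 102^2 = 10404 ≡ 2553
392^64 ≡ 2553^2 = 6517809 ≡ 1479
392^128 ≡ 1479^2 = 2187441 ≡ 2246
392^256 ≡ 2246^2 = 5044516 ≡ 1557
392^512 ≡ 1557^2 = 2424249 ≡ 907
392^1024 ≡ 907^2 = 822649 ≡ 911
392^2048 ≡ 911^2 = 829921 ≡ 332
2245 = 2048 + 128 + 64 + 4 + 1, so 392^2245 ≡ 332·2246·1479·1785·392 ≡ 1411 (mod 2617)
Right side y^r · r^s mod p:
1692^2 = 2862864 ≡ 2483
1692^4 ≡ 2483^2 = 6165289 ≡ 2254
1692^8 ≡ 2254^2 = 5080516 ≡ 919
1692^16 ≡ 919^2 = 844561 ≡ 1887
1692^32 ≡ 1887^2 = 3560769 ≡ 1649
1692^64 ≡ 1649^2 = 2719201 ≡ 138
1692^128 ≡ 138^2 = 19044 ≡ 725
1692^256 ≡ 725^2 = 525625 ≡ 2225
1692^512 ≡ 2225^2 = 4950625 ≡ 1878
1692^1024 ≡ 1878^2 = 3526884 ≡ 1785
2018 = 1024 + 512 + 256 + 128 + 64 + 32 + 2, so 1692^2018 ≡ 1785·1878·2225·725·138·1649·2483 ≡ 1461 (mod 2617)
2018^2 = 4072324 ≡ 272
2018^4 ≡ 272^2 = 73984 ≡ 708
2018^8 ≡ 708^2 = 501264 ≡ 1417
2018^16 ≡ 1417^2 = 2007889 ≡ 650
2018^32 ≡ 650^2 = 422500 ≡ 1163
2018^64 ≡ 1163^2 = 1352569 ≡ 2197
2018^128 ≡ 2197^2 = 4826809 ≡ 1061
2018^256 ≡ 1061^2 = 1125721 ≡ 411
2018^512 ≡ 411^2 = 168921 ≡ 1433
571 = 512 + 32 + 16 + 8 + 2 + 1, so 2018^571 ≡ 1433·1163·650·1417·272·2018 ≡ 2427 (mod 2617)
1461·2427 = 3545847 ≡ 2429 (mod 2617)
1411 ≠ 2429, so verification fails.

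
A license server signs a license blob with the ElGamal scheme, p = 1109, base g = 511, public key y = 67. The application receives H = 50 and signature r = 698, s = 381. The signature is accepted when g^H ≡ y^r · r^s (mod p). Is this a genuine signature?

forged

Left side g^H mod p:
Squares mod 1109: 511^1≡511, 511^2≡506, 511^4≡966, 511^8≡487, 511^16≡952, 511^32≡251
50 = 32 + 16 + 2, so 511^50 ≡ 251·952·506 ≡ 987 (mod 1109)
Right side y^r · r^s mod p:
Squares mod 1109: 67^1≡67, 67^2≡53, 67^4≡591, 67^8≡1055, 67^16≡698, 67^32≡353, 67^64≡401, 67^128≡1105, 67^256≡16, 67^512≡256
698 = 512 + 128 + 32 + 16 + 8 + 2, so 67^698 ≡ 256·1105·353·698·1055·53 ≡ 535 (mod 1109)
Squares mod 1109: 698^1≡698, 698^2≡353, 698^4≡401, 698^8≡1105, 698^16≡16, 698^32≡256, 698^64≡105, 698^128≡1044, 698^256≡898
381 = 256 + 64 + 32 + 16 + 8 + 4 + 1, so 698^381 ≡ 898·105·256·16·1105·401·698 ≡ 53 (mod 1109)
535·53 = 28355 ≡ 630 (mod 1109)
987 ≠ 630, so verification fails.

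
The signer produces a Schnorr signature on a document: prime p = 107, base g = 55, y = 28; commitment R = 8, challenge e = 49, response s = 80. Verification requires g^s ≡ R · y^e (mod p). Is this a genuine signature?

forged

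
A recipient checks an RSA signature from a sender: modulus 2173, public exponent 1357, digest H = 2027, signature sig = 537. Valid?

sig^1357 mod 2173 = 271
sig^1357 mod 2173 = 271, but H = 2027.

no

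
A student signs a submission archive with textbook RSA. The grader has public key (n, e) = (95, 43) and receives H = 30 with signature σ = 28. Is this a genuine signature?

σ^43 mod 95 = 42
The recovered value 42 does not match the digest 30.

forged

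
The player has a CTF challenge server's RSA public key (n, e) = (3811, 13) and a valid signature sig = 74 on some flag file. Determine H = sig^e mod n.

2516

sig^2 ≡ 74^2 = 5476 ≡ 1665
sig^4 ≡ 1665^2 = 2772225 ≡ 1628
sig^8 ≡ 1628^2 = 2650384 ≡ 1739
13 = 8 + 4 + 1, so sig^13 ≡ 1739·1628·74 ≡ 2516 (mod 3811)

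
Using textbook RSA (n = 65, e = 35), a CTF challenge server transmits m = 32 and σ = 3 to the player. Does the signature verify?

σ^2 ≡ 3^2 = 9
σ^4 ≡ 9^2 = 81 ≡ 16
σ^8 ≡ 16^2 = 256 ≡ 61
σ^16 ≡ 61^2 = 3721 ≡ 16
σ^32 ≡ 16^2 = 256 ≡ 61
35 = 32 + 2 + 1, so σ^35 ≡ 61·9·3 ≡ 22 (mod 65)
22 ≠ 32, so verification fails.

does not verify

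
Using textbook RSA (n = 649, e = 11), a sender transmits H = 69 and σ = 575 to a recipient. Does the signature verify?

verifies

Squares mod 649: σ^1≡575, σ^2≡284, σ^4≡180, σ^8≡599
11 = 8 + 2 + 1, so σ^11 ≡ 599·284·575 ≡ 69 (mod 649)
σ^11 mod 649 = 69 matches H.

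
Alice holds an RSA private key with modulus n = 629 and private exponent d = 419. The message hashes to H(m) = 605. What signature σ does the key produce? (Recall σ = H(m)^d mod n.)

150

(H(m))^419 mod 629 = 150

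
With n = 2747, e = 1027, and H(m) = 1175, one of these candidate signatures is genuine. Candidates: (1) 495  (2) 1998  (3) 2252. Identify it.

Candidate 1: Squares mod 2747: 495^1≡495, 495^2≡542, 495^4≡2582, 495^8≡2502, 495^16≡2338, 495^32≡2461, 495^64≡2133, 495^128≡657, 495^256≡370, 495^512≡2297, 495^1024≡1969; 1027 = 1024 + 2 + 1, so 495^1027 ≡ 1969·542·495 ≡ 1175 (mod 2747)
  → matches H(m) = 1175
Candidate 2: Squares mod 2747: 1998^1≡1998, 1998^2≡613, 1998^4≡2177, 1998^8≡754, 1998^16≡2634, 1998^32≡1781, 1998^64≡1923, 1998^128≡467, 1998^256≡1076, 1998^512≡1289, 1998^1024≡2333; 1027 = 1024 + 2 + 1, so 1998^1027 ≡ 2333·613·1998 ≡ 1306 (mod 2747)
Candidate 3: Squares mod 2747: 2252^1≡2252, 2252^2≡542, 2252^4≡2582, 2252^8≡2502, 2252^16≡2338, 2252^32≡2461, 2252^64≡2133, 2252^128≡657, 2252^256≡370, 2252^512≡2297, 2252^1024≡1969; 1027 = 1024 + 2 + 1, so 2252^1027 ≡ 1969·542·2252 ≡ 1572 (mod 2747)

1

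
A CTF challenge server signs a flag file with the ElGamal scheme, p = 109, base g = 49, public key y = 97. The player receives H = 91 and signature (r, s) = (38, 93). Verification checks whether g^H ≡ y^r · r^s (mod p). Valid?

no

Left side g^H mod p:
49^2 = 2401 ≡ 3
49^4 ≡ 3^2 = 9
49^8 ≡ 9^2 = 81
49^16 ≡ 81^2 = 6561 ≡ 21
49^32 ≡ 21^2 = 441 ≡ 5
49^64 ≡ 5^2 = 25
91 = 64 + 16 + 8 + 2 + 1, so 49^91 ≡ 25·21·81·3·49 ≡ 25 (mod 109)
Right side y^r · r^s mod p:
97^2 = 9409 ≡ 35
97^4 ≡ 35^2 = 1225 ≡ 26
97^8 ≡ 26^2 = 676 ≡ 22
97^16 ≡ 22^2 = 484 ≡ 48
97^32 ≡ 48^2 = 2304 ≡ 15
38 = 32 + 4 + 2, so 97^38 ≡ 15·26·35 ≡ 25 (mod 109)
38^2 = 1444 ≡ 27
38^4 ≡ 27^2 = 729 ≡ 75
38^8 ≡ 75^2 = 5625 ≡ 66
38^16 ≡ 66^2 = 4356 ≡ 105
38^32 ≡ 105^2 = 11025 ≡ 16
38^64 ≡ 16^2 = 256 ≡ 38
93 = 64 + 16 + 8 + 4 + 1, so 38^93 ≡ 38·105·66·75·38 ≡ 45 (mod 109)
25·45 = 1125 ≡ 35 (mod 109)
25 ≠ 35, so verification fails.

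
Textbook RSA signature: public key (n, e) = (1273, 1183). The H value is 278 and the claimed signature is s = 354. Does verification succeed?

passes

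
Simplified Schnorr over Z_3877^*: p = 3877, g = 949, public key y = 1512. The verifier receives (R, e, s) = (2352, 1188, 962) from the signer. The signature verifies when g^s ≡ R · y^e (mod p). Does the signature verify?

does not verify

g^s mod p:
Squares mod 3877: 949^1≡949, 949^2≡1137, 949^4≡1728, 949^8≡694, 949^16≡888, 949^32≡1513, 949^64≡1739, 949^128≡61, 949^256≡3721, 949^512≡1074
962 = 512 + 256 + 128 + 64 + 2, so 949^962 ≡ 1074·3721·61·1739·1137 ≡ 3370 (mod 3877)
R · y^e mod p:
Squares mod 3877: 1512^1≡1512, 1512^2≡2591, 1512^4≡2194, 1512^8≡2279, 1512^16≡2538, 1512^32≡1747, 1512^64≡810, 1512^128≡887, 1512^256≡3615, 1512^512≡2735, 1512^1024≡1492
1188 = 1024 + 128 + 32 + 4, so 1512^1188 ≡ 1492·887·1747·2194 ≡ 1678 (mod 3877)
2352·1678 = 3946656 ≡ 3747 (mod 3877)
3370 ≠ 3747; the check fails.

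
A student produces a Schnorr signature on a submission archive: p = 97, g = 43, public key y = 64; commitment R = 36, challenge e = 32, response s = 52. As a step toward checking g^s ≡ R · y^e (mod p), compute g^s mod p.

36

43^2 = 1849 ≡ 6
43^4 ≡ 6^2 = 36
43^8 ≡ 36^2 = 1296 ≡ 35
43^16 ≡ 35^2 = 1225 ≡ 61
43^32 ≡ 61^2 = 3721 ≡ 35
52 = 32 + 16 + 4, so 43^52 ≡ 35·61·36 ≡ 36 (mod 97)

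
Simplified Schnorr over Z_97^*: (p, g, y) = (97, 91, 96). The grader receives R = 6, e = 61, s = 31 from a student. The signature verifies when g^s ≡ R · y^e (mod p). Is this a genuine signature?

forged

g^s mod p:
Squares mod 97: 91^1≡91, 91^2≡36, 91^4≡35, 91^8≡61, 91^16≡35
31 = 16 + 8 + 4 + 2 + 1, so 91^31 ≡ 35·61·35·36·91 ≡ 6 (mod 97)
R · y^e mod p:
Squares mod 97: 96^1≡96, 96^2≡1, 96^4≡1, 96^8≡1, 96^16≡1, 96^32≡1
61 = 32 + 16 + 8 + 4 + 1, so 96^61 ≡ 1·1·1·1·96 ≡ 96 (mod 97)
6·96 = 576 ≡ 91 (mod 97)
6 ≠ 91; the check fails.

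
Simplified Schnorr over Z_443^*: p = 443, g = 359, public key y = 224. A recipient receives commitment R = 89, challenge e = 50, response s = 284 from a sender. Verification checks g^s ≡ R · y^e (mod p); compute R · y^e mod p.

224^2 = 50176 ≡ 117
224^4 ≡ 117^2 = 13689 ≡ 399
224^8 ≡ 399^2 = 159201 ≡ 164
224^16 ≡ 164^2 = 26896 ≡ 316
224^32 ≡ 316^2 = 99856 ≡ 181
50 = 32 + 16 + 2, so 224^50 ≡ 181·316·117 ≡ 417 (mod 443)
R · y^e ≡ 89·417 = 37113 ≡ 344 (mod 443)

344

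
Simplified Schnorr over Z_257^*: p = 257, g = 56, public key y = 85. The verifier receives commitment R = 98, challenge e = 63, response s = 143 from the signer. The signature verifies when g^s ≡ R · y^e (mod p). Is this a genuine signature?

g^s mod p:
56^143 mod 257 = 218
R · y^e mod p:
85^63 mod 257 = 233
98·233 = 22834 ≡ 218 (mod 257)
218 ≡ 218 (mod 257); signature holds.

genuine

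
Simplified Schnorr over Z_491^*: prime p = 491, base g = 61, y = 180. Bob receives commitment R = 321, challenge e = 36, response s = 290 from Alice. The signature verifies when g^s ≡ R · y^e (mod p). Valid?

yes

g^s mod p:
61^290 mod 491 = 81
R · y^e mod p:
180^36 mod 491 = 349
321·349 = 112029 ≡ 81 (mod 491)
81 ≡ 81 (mod 491); signature holds.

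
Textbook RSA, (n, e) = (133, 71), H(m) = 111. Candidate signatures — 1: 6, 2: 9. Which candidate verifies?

Candidate 1: Squares mod 133: 6^1≡6, 6^2≡36, 6^4≡99, 6^8≡92, 6^16≡85, 6^32≡43, 6^64≡120; 71 = 64 + 4 + 2 + 1, so 6^71 ≡ 120·99·36·6 ≡ 111 (mod 133)
  → matches H(m) = 111
Candidate 2: Squares mod 133: 9^1≡9, 9^2≡81, 9^4≡44, 9^8≡74, 9^16≡23, 9^32≡130, 9^64≡9; 71 = 64 + 4 + 2 + 1, so 9^71 ≡ 9·44·81·9 ≡ 74 (mod 133)

1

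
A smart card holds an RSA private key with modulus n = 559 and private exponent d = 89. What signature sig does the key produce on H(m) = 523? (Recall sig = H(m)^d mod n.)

295

Squares mod 559: (H(m))^1≡523, (H(m))^2≡178, (H(m))^4≡380, (H(m))^8≡178, (H(m))^16≡380, (H(m))^32≡178, (H(m))^64≡380
89 = 64 + 16 + 8 + 1, so (H(m))^89 ≡ 380·380·178·523 ≡ 295 (mod 559)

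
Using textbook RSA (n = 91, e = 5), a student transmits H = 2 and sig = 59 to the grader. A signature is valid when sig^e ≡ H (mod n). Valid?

no

sig^5 mod 91 = 89
sig^5 mod 91 = 89, but H = 2.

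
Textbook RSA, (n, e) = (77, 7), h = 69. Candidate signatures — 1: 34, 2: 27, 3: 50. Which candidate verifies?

2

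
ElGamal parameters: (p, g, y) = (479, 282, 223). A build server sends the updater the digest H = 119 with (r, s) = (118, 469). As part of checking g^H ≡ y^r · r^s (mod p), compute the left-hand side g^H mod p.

129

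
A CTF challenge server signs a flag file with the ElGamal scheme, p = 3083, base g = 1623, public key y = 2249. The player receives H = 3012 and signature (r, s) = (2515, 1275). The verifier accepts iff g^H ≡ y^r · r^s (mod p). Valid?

yes

Left side g^H mod p:
1623^2 = 2634129 ≡ 1247
1623^4 ≡ 1247^2 = 1555009 ≡ 1177
1623^8 ≡ 1177^2 = 1385329 ≡ 1062
1623^16 ≡ 1062^2 = 1127844 ≡ 2549
1623^32 ≡ 2549^2 = 6497401 ≡ 1520
1623^64 ≡ 1520^2 = 2310400 ≡ 1233
1623^128 ≡ 1233^2 = 1520289 ≡ 370
1623^256 ≡ 370^2 = 136900 ≡ 1248
1623^512 ≡ 1248^2 = 1557504 ≡ 589
1623^1024 ≡ 589^2 = 346921 ≡ 1625
1623^2048 ≡ 1625^2 = 2640625 ≡ 1577
3012 = 2048 + 512 + 256 + 128 + 64 + 4, so 1623^3012 ≡ 1577·589·1248·370·1233·1177 ≡ 1315 (mod 3083)
Right side y^r · r^s mod p:
2249^2 = 5058001 ≡ 1881
2249^4 ≡ 1881^2 = 3538161 ≡ 1960
2249^8 ≡ 1960^2 = 3841600 ≡ 182
2249^16 ≡ 182^2 = 33124 ≡ 2294
2249^32 ≡ 2294^2 = 5262436 ≡ 2838
2249^64 ≡ 2838^2 = 8054244 ≡ 1448
2249^128 ≡ 1448^2 = 2096704 ≡ 264
2249^256 ≡ 264^2 = 69696 ≡ 1870
2249^512 ≡ 1870^2 = 3496900 ≡ 778
2249^1024 ≡ 778^2 = 605284 ≡ 1016
2249^2048 ≡ 1016^2 = 1032256 ≡ 2534
2515 = 2048 + 256 + 128 + 64 + 16 + 2 + 1, so 2249^2515 ≡ 2534·1870·264·1448·2294·1881·2249 ≡ 930 (mod 3083)
2515^2 = 6325225 ≡ 1992
2515^4 ≡ 1992^2 = 3968064 ≡ 243
2515^8 ≡ 243^2 = 59049 ≡ 472
2515^16 ≡ 472^2 = 222784 ≡ 808
2515^32 ≡ 808^2 = 652864 ≡ 2351
2515^64 ≡ 2351^2 = 5527201 ≡ 2465
2515^128 ≡ 2465^2 = 6076225 ≡ 2715
2515^256 ≡ 2715^2 = 7371225 ≡ 2855
2515^512 ≡ 2855^2 = 8151025 ≡ 2656
2515^1024 ≡ 2656^2 = 7054336 ≡ 432
1275 = 1024 + 128 + 64 + 32 + 16 + 8 + 2 + 1, so 2515^1275 ≡ 432·2715·2465·2351·808·472·1992·2515 ≡ 681 (mod 3083)
930·681 = 633330 ≡ 1315 (mod 3083)
1315 ≡ 1315 (mod 3083), so the signature is genuine.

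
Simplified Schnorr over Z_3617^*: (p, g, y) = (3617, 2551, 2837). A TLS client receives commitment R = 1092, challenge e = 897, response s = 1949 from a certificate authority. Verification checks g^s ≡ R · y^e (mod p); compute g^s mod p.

2467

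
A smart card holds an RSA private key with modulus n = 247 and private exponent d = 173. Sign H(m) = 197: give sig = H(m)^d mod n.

201

(H(m))^2 ≡ 197^2 = 38809 ≡ 30
(H(m))^4 ≡ 30^2 = 900 ≡ 159
(H(m))^8 ≡ 159^2 = 25281 ≡ 87
(H(m))^16 ≡ 87^2 = 7569 ≡ 159
(H(m))^32 ≡ 159^2 = 25281 ≡ 87
(H(m))^64 ≡ 87^2 = 7569 ≡ 159
(H(m))^128 ≡ 159^2 = 25281 ≡ 87
173 = 128 + 32 + 8 + 4 + 1, so (H(m))^173 ≡ 87·87·87·159·197 ≡ 201 (mod 247)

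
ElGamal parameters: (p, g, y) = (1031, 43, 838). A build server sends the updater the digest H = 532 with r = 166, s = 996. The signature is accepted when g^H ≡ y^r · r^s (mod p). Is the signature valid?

Left side g^H mod p:
43^2 = 1849 ≡ 818
43^4 ≡ 818^2 = 669124 ≡ 5
43^8 ≡ 5^2 = 25
43^16 ≡ 25^2 = 625
43^32 ≡ 625^2 = 390625 ≡ 907
43^64 ≡ 907^2 = 822649 ≡ 942
43^128 ≡ 942^2 = 887364 ≡ 704
43^256 ≡ 704^2 = 495616 ≡ 736
43^512 ≡ 736^2 = 541696 ≡ 421
532 = 512 + 16 + 4, so 43^532 ≡ 421·625·5 ≡ 69 (mod 1031)
Right side y^r · r^s mod p:
838^2 = 702244 ≡ 133
838^4 ≡ 133^2 = 17689 ≡ 162
838^8 ≡ 162^2 = 26244 ≡ 469
838^16 ≡ 469^2 = 219961 ≡ 358
838^32 ≡ 358^2 = 128164 ≡ 320
838^64 ≡ 320^2 = 102400 ≡ 331
838^128 ≡ 331^2 = 109561 ≡ 275
166 = 128 + 32 + 4 + 2, so 838^166 ≡ 275·320·162·133 ≡ 853 (mod 1031)
166^2 = 27556 ≡ 750
166^4 ≡ 750^2 = 562500 ≡ 605
166^8 ≡ 605^2 = 366025 ≡ 20
166^16 ≡ 20^2 = 400
166^32 ≡ 400^2 = 160000 ≡ 195
166^64 ≡ 195^2 = 38025 ≡ 909
166^128 ≡ 909^2 = 826281 ≡ 450
166^256 ≡ 450^2 = 202500 ≡ 424
166^512 ≡ 424^2 = 179776 ≡ 382
996 = 512 + 256 + 128 + 64 + 32 + 4, so 166^996 ≡ 382·424·450·909·195·605 ≡ 156 (mod 1031)
853·156 = 133068 ≡ 69 (mod 1031)
69 ≡ 69 (mod 1031), so the signature is genuine.

valid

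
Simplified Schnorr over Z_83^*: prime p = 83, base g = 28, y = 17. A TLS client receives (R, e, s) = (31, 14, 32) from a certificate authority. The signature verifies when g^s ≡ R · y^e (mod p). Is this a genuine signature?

forged

g^s mod p:
Squares mod 83: 28^1≡28, 28^2≡37, 28^4≡41, 28^8≡21, 28^16≡26, 28^32≡12
28^32 ≡ 12 (mod 83)
R · y^e mod p:
Squares mod 83: 17^1≡17, 17^2≡40, 17^4≡23, 17^8≡31
14 = 8 + 4 + 2, so 17^14 ≡ 31·23·40 ≡ 51 (mod 83)
31·51 = 1581 ≡ 4 (mod 83)
12 ≠ 4; the check fails.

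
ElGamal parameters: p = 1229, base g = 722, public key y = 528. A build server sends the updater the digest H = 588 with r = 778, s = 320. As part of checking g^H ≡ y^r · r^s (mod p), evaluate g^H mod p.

722^2 = 521284 ≡ 188
722^4 ≡ 188^2 = 35344 ≡ 932
722^8 ≡ 932^2 = 868624 ≡ 950
722^16 ≡ 950^2 = 902500 ≡ 414
722^32 ≡ 414^2 = 171396 ≡ 565
722^64 ≡ 565^2 = 319225 ≡ 914
722^128 ≡ 914^2 = 835396 ≡ 905
722^256 ≡ 905^2 = 819025 ≡ 511
722^512 ≡ 511^2 = 261121 ≡ 573
588 = 512 + 64 + 8 + 4, so 722^588 ≡ 573·914·950·932 ≡ 101 (mod 1229)

101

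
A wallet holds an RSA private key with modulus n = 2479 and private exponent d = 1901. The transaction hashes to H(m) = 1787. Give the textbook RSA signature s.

1063

(H(m))^2 ≡ 1787^2 = 3193369 ≡ 417
(H(m))^4 ≡ 417^2 = 173889 ≡ 359
(H(m))^8 ≡ 359^2 = 128881 ≡ 2452
(H(m))^16 ≡ 2452^2 = 6012304 ≡ 729
(H(m))^32 ≡ 729^2 = 531441 ≡ 935
(H(m))^64 ≡ 935^2 = 874225 ≡ 1617
(H(m))^128 ≡ 1617^2 = 2614689 ≡ 1823
(H(m))^256 ≡ 1823^2 = 3323329 ≡ 1469
(H(m))^512 ≡ 1469^2 = 2157961 ≡ 1231
(H(m))^1024 ≡ 1231^2 = 1515361 ≡ 692
1901 = 1024 + 512 + 256 + 64 + 32 + 8 + 4 + 1, so (H(m))^1901 ≡ 692·1231·1469·1617·935·2452·359·1787 ≡ 1063 (mod 2479)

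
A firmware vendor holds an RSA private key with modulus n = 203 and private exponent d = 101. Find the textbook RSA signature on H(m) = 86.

144

Squares mod 203: (H(m))^1≡86, (H(m))^2≡88, (H(m))^4≡30, (H(m))^8≡88, (H(m))^16≡30, (H(m))^32≡88, (H(m))^64≡30
101 = 64 + 32 + 4 + 1, so (H(m))^101 ≡ 30·88·30·86 ≡ 144 (mod 203)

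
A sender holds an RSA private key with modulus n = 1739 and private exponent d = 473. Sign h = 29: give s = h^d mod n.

Squares mod 1739: h^1≡29, h^2≡841, h^4≡1247, h^8≡343, h^16≡1136, h^32≡158, h^64≡618, h^128≡1083, h^256≡803
473 = 256 + 128 + 64 + 16 + 8 + 1, so h^473 ≡ 803·1083·618·1136·343·29 ≡ 421 (mod 1739)

421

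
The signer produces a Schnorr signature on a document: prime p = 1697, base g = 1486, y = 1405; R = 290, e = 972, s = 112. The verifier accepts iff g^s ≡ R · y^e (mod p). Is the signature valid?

invalid

g^s mod p:
1486^2 = 2208196 ≡ 399
1486^4 ≡ 399^2 = 159201 ≡ 1380
1486^8 ≡ 1380^2 = 1904400 ≡ 366
1486^16 ≡ 366^2 = 133956 ≡ 1590
1486^32 ≡ 1590^2 = 2528100 ≡ 1267
1486^64 ≡ 1267^2 = 1605289 ≡ 1624
112 = 64 + 32 + 16, so 1486^112 ≡ 1624·1267·1590 ≡ 1330 (mod 1697)
R · y^e mod p:
1405^2 = 1974025 ≡ 414
1405^4 ≡ 414^2 = 171396 ≡ 1696
1405^8 ≡ 1696^2 = 2876416 ≡ 1
1405^16 ≡ 1^2 = 1
1405^32 ≡ 1^2 = 1
1405^64 ≡ 1^2 = 1
1405^128 ≡ 1^2 = 1
1405^256 ≡ 1^2 = 1
1405^512 ≡ 1^2 = 1
972 = 512 + 256 + 128 + 64 + 8 + 4, so 1405^972 ≡ 1·1·1·1·1·1696 ≡ 1696 (mod 1697)
290·1696 = 491840 ≡ 1407 (mod 1697)
1330 ≠ 1407; the check fails.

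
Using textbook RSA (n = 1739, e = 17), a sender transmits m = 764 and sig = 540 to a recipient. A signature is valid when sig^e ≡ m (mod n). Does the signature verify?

does not verify

Squares mod 1739: sig^1≡540, sig^2≡1187, sig^4≡379, sig^8≡1043, sig^16≡974
17 = 16 + 1, so sig^17 ≡ 974·540 ≡ 782 (mod 1739)
sig^17 mod 1739 = 782, but m = 764.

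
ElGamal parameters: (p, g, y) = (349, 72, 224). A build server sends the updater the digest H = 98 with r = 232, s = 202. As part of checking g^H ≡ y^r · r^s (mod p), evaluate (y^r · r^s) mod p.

224^2 = 50176 ≡ 269
224^4 ≡ 269^2 = 72361 ≡ 118
224^8 ≡ 118^2 = 13924 ≡ 313
224^16 ≡ 313^2 = 97969 ≡ 249
224^32 ≡ 249^2 = 62001 ≡ 228
224^64 ≡ 228^2 = 51984 ≡ 332
224^128 ≡ 332^2 = 110224 ≡ 289
232 = 128 + 64 + 32 + 8, so 224^232 ≡ 289·332·228·313 ≡ 1 (mod 349)
232^2 = 53824 ≡ 78
232^4 ≡ 78^2 = 6084 ≡ 151
232^8 ≡ 151^2 = 22801 ≡ 116
232^16 ≡ 116^2 = 13456 ≡ 194
232^32 ≡ 194^2 = 37636 ≡ 293
232^64 ≡ 293^2 = 85849 ≡ 344
232^128 ≡ 344^2 = 118336 ≡ 25
202 = 128 + 64 + 8 + 2, so 232^202 ≡ 25·344·116·78 ≡ 109 (mod 349)
y^r · r^s ≡ 1·109 = 109 ≡ 109 (mod 349)

109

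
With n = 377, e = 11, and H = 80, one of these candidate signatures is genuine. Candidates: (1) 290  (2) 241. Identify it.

2

Candidate 1: 290^2 = 84100 ≡ 29; 290^4 ≡ 29^2 = 841 ≡ 87; 290^8 ≡ 87^2 = 7569 ≡ 29; 11 = 8 + 2 + 1, so 290^11 ≡ 29·29·290 ≡ 348 (mod 377)
Candidate 2: 241^2 = 58081 ≡ 23; 241^4 ≡ 23^2 = 529 ≡ 152; 241^8 ≡ 152^2 = 23104 ≡ 107; 11 = 8 + 2 + 1, so 241^11 ≡ 107·23·241 ≡ 80 (mod 377)
  → matches H = 80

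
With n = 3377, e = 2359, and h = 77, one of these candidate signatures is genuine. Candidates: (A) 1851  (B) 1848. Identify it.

B

Candidate A: 1851^2 = 3426201 ≡ 1923; 1851^4 ≡ 1923^2 = 3697929 ≡ 114; 1851^8 ≡ 114^2 = 12996 ≡ 2865; 1851^16 ≡ 2865^2 = 8208225 ≡ 2115; 1851^32 ≡ 2115^2 = 4473225 ≡ 2077; 1851^64 ≡ 2077^2 = 4313929 ≡ 1500; 1851^128 ≡ 1500^2 = 2250000 ≡ 918; 1851^256 ≡ 918^2 = 842724 ≡ 1851; 1851^512 ≡ 1851^2 = 3426201 ≡ 1923; 1851^1024 ≡ 1923^2 = 3697929 ≡ 114; 1851^2048 ≡ 114^2 = 12996 ≡ 2865; 2359 = 2048 + 256 + 32 + 16 + 4 + 2 + 1, so 1851^2359 ≡ 2865·1851·2077·2115·114·1923·1851 ≡ 1500 (mod 3377)
Candidate B: 1848^2 = 3415104 ≡ 957; 1848^4 ≡ 957^2 = 915849 ≡ 682; 1848^8 ≡ 682^2 = 465124 ≡ 2475; 1848^16 ≡ 2475^2 = 6125625 ≡ 3124; 1848^32 ≡ 3124^2 = 9759376 ≡ 3223; 1848^64 ≡ 3223^2 = 10387729 ≡ 77; 1848^128 ≡ 77^2 = 5929 ≡ 2552; 1848^256 ≡ 2552^2 = 6512704 ≡ 1848; 1848^512 ≡ 1848^2 = 3415104 ≡ 957; 1848^1024 ≡ 957^2 = 915849 ≡ 682; 1848^2048 ≡ 682^2 = 465124 ≡ 2475; 2359 = 2048 + 256 + 32 + 16 + 4 + 2 + 1, so 1848^2359 ≡ 2475·1848·3223·3124·682·957·1848 ≡ 77 (mod 3377)
  → matches h = 77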